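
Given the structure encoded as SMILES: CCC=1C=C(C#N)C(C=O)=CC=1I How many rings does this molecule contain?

1

In SMILES, each pair of matching ring-closure digits denotes one ring-closing bond; the number of such bonds equals the number of independent rings.
Ring-closure bonds here: 1.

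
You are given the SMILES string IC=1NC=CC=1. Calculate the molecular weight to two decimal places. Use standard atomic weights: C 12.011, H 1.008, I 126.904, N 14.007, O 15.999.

192.99 g/mol

First, the molecular formula is C4H4IN (counting implicit H from valence).
  C: 4 × 12.011 = 48.044
  H: 4 × 1.008 = 4.032
  I: 1 × 126.904 = 126.904
  N: 1 × 14.007 = 14.007
Sum: 4×12.011 + 4×1.008 + 1×126.904 + 1×14.007 = 192.987 → 192.99 g/mol.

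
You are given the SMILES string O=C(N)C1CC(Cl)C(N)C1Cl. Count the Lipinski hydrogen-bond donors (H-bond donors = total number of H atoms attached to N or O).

Donors: find every N or O and count the H atoms it carries.
  atom 1 (O): bond orders sum to 2 → 0 H
  atom 3 (N): bond orders sum to 1 → 2 H
  atom 9 (N): bond orders sum to 1 → 2 H
Lipinski HBD = 4.

4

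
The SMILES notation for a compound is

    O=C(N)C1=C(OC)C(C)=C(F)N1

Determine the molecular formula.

C7H9FN2O2

Walk through each heavy atom and fill implicit hydrogens from standard valence (C 4, N 3, O 2, S 2, halogen 1):
  atom 1: O, bond orders sum to 2 (valence 2) → 0 H
  atom 2: C, bond orders sum to 4 (valence 4) → 0 H
  atom 3: N, bond orders sum to 1 (valence 3) → 2 H
  atom 4: C, bond orders sum to 4 (valence 4) → 0 H
  atom 5: C, bond orders sum to 4 (valence 4) → 0 H
  atom 6: O, bond orders sum to 2 (valence 2) → 0 H
  atom 7: C, bond orders sum to 1 (valence 4) → 3 H
  atom 8: C, bond orders sum to 4 (valence 4) → 0 H
  atom 9: C, bond orders sum to 1 (valence 4) → 3 H
  atom 10: C, bond orders sum to 4 (valence 4) → 0 H
  atom 11: F (halogen, monovalent) → 0 H
  atom 12: N, bond orders sum to 2 (valence 3) → 1 H
Totals → C:7, H:9, F:1, N:2, O:2.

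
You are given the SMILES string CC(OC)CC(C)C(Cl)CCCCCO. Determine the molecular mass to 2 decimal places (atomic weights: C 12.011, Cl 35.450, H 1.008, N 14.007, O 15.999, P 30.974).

236.78 g/mol

First, the molecular formula is C12H25ClO2 (counting implicit H from valence).
  C: 12 × 12.011 = 144.132
  Cl: 1 × 35.450 = 35.450
  H: 25 × 1.008 = 25.200
  O: 2 × 15.999 = 31.998
Sum: 12×12.011 + 1×35.450 + 25×1.008 + 2×15.999 = 236.780 → 236.78 g/mol.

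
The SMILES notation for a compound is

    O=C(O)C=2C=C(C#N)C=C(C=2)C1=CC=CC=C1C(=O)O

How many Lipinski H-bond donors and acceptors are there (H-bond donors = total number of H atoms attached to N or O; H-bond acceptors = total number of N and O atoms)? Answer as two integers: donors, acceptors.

2, 5

Donors: find every N or O and count the H atoms it carries.
  atom 1 (O): bond orders sum to 2 → 0 H
  atom 3 (O): bond orders sum to 1 → 1 H
  atom 8 (N): bond orders sum to 3 → 0 H
  atom 19 (O): bond orders sum to 2 → 0 H
  atom 20 (O): bond orders sum to 1 → 1 H
Lipinski HBD = 2.
Acceptors: N atoms = 1, O atoms = 4 → HBA = 5.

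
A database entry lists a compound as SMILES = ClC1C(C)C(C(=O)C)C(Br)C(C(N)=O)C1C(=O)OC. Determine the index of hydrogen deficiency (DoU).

Degree of unsaturation = (number of rings) + (number of π bonds).
Ring closures in the SMILES: 1.
π bonds: 3 double bonds (each 1 DoU) → 3 DoU from unsaturation.
Total DoU = 1 + 3 = 4.

4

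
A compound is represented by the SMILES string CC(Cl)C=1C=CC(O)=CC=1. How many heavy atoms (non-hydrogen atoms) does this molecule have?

10

Every atom symbol written in the SMILES (organic subset) is one heavy atom; implicit H are not written.
Heavy atoms by element → C:8, Cl:1, O:1.
Total: 10.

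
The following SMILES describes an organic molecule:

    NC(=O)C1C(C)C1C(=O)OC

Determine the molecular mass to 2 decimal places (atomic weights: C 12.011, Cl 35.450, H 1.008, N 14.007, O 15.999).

First, the molecular formula is C7H11NO3 (counting implicit H from valence).
  C: 7 × 12.011 = 84.077
  H: 11 × 1.008 = 11.088
  N: 1 × 14.007 = 14.007
  O: 3 × 15.999 = 47.997
Sum: 7×12.011 + 11×1.008 + 1×14.007 + 3×15.999 = 157.169 → 157.17 g/mol.

157.17 g/mol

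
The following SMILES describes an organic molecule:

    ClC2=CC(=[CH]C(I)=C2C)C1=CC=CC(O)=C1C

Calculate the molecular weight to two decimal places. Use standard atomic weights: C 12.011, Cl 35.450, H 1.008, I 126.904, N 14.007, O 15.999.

First, the molecular formula is C14H12ClIO (counting implicit H from valence).
  C: 14 × 12.011 = 168.154
  Cl: 1 × 35.450 = 35.450
  H: 12 × 1.008 = 12.096
  I: 1 × 126.904 = 126.904
  O: 1 × 15.999 = 15.999
Sum: 14×12.011 + 1×35.450 + 12×1.008 + 1×126.904 + 1×15.999 = 358.603 → 358.60 g/mol.

358.60 g/mol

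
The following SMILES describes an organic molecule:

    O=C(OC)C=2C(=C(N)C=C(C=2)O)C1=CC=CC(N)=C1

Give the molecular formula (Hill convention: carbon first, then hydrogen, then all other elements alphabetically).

Walk through each heavy atom and fill implicit hydrogens from standard valence (C 4, N 3, O 2, S 2, halogen 1):
  atom 1: O, bond orders sum to 2 (valence 2) → 0 H
  atom 2: C, bond orders sum to 4 (valence 4) → 0 H
  atom 3: O, bond orders sum to 2 (valence 2) → 0 H
  atom 4: C, bond orders sum to 1 (valence 4) → 3 H
  atom 5: C, bond orders sum to 4 (valence 4) → 0 H
  atom 6: C, bond orders sum to 4 (valence 4) → 0 H
  atom 7: C, bond orders sum to 4 (valence 4) → 0 H
  atom 8: N, bond orders sum to 1 (valence 3) → 2 H
  atom 9: C, bond orders sum to 3 (valence 4) → 1 H
  atom 10: C, bond orders sum to 4 (valence 4) → 0 H
  atom 11: C, bond orders sum to 3 (valence 4) → 1 H
  atom 12: O, bond orders sum to 1 (valence 2) → 1 H
  atom 13: C, bond orders sum to 4 (valence 4) → 0 H
  atom 14: C, bond orders sum to 3 (valence 4) → 1 H
  atom 15: C, bond orders sum to 3 (valence 4) → 1 H
  atom 16: C, bond orders sum to 3 (valence 4) → 1 H
  atom 17: C, bond orders sum to 4 (valence 4) → 0 H
  atom 18: N, bond orders sum to 1 (valence 3) → 2 H
  atom 19: C, bond orders sum to 3 (valence 4) → 1 H
Totals → C:14, H:14, N:2, O:3.

C14H14N2O3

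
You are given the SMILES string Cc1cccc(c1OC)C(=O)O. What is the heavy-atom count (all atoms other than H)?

12

Every atom symbol written in the SMILES (organic subset) is one heavy atom; implicit H are not written.
Heavy atoms by element → C:9, O:3.
Total: 12.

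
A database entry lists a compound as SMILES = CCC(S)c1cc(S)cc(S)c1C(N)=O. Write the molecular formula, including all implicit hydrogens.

Walk through each heavy atom and fill implicit hydrogens from standard valence (C 4, N 3, O 2, S 2, halogen 1); for lowercase aromatic atoms, an aromatic c carries 1 H when it has two neighbours and 0 H with three, and aromatic n carries 0 H:
  atom 1: C, bond orders sum to 1 (valence 4) → 3 H
  atom 2: C, bond orders sum to 2 (valence 4) → 2 H
  atom 3: C, bond orders sum to 3 (valence 4) → 1 H
  atom 4: S, bond orders sum to 1 (valence 2) → 1 H
  atom 5: aromatic c, 3 neighbours → 0 H
  atom 6: aromatic c, 2 neighbours → 1 H
  atom 7: aromatic c, 3 neighbours → 0 H
  atom 8: S, bond orders sum to 1 (valence 2) → 1 H
  atom 9: aromatic c, 2 neighbours → 1 H
  atom 10: aromatic c, 3 neighbours → 0 H
  atom 11: S, bond orders sum to 1 (valence 2) → 1 H
  atom 12: aromatic c, 3 neighbours → 0 H
  atom 13: C, bond orders sum to 4 (valence 4) → 0 H
  atom 14: N, bond orders sum to 1 (valence 3) → 2 H
  atom 15: O, bond orders sum to 2 (valence 2) → 0 H
Totals → C:10, H:13, N:1, O:1, S:3.
In Hill order: C10H13NOS3.

C10H13NOS3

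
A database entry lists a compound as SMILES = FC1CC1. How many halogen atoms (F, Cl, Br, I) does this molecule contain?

Halogen atoms appear at heavy-atom position 1 (1×F).
Halogen count: 1.

1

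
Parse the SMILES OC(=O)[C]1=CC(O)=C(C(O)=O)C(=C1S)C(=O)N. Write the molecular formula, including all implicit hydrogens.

Walk through each heavy atom and fill implicit hydrogens from standard valence (C 4, N 3, O 2, S 2, halogen 1):
  atom 1: O, bond orders sum to 1 (valence 2) → 1 H
  atom 2: C, bond orders sum to 4 (valence 4) → 0 H
  atom 3: O, bond orders sum to 2 (valence 2) → 0 H
  atom 4: C with explicit H count 0
  atom 5: C, bond orders sum to 3 (valence 4) → 1 H
  atom 6: C, bond orders sum to 4 (valence 4) → 0 H
  atom 7: O, bond orders sum to 1 (valence 2) → 1 H
  atom 8: C, bond orders sum to 4 (valence 4) → 0 H
  atom 9: C, bond orders sum to 4 (valence 4) → 0 H
  atom 10: O, bond orders sum to 1 (valence 2) → 1 H
  atom 11: O, bond orders sum to 2 (valence 2) → 0 H
  atom 12: C, bond orders sum to 4 (valence 4) → 0 H
  atom 13: C, bond orders sum to 4 (valence 4) → 0 H
  atom 14: S, bond orders sum to 1 (valence 2) → 1 H
  atom 15: C, bond orders sum to 4 (valence 4) → 0 H
  atom 16: O, bond orders sum to 2 (valence 2) → 0 H
  atom 17: N, bond orders sum to 1 (valence 3) → 2 H
Totals → C:9, H:7, N:1, O:6, S:1.

C9H7NO6S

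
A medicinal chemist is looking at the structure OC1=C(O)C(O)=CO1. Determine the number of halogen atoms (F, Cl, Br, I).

0

Scan the SMILES for the halogen motif — none present.
Groups that are present: 3 hydroxyl.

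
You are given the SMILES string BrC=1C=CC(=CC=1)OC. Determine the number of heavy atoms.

9

Every atom symbol written in the SMILES (organic subset) is one heavy atom; implicit H are not written.
Heavy atoms by element → Br:1, C:7, O:1.
Total: 9.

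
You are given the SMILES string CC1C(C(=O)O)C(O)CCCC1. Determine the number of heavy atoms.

12

Every atom symbol written in the SMILES (organic subset) is one heavy atom; implicit H are not written.
Heavy atoms by element → C:9, O:3.
Total: 12.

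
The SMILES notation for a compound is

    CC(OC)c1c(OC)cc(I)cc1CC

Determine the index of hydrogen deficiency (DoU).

4

Molecular formula: C12H17IO2.
DoU = (2C + 2 + N − H − X) / 2, where X is the halogen count and O/S are ignored.
    = (2·12 + 2 + 0 − 17 − 1) / 2 = 8 / 2 = 4.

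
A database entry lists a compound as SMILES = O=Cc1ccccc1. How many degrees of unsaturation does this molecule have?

Molecular formula: C7H6O.
DoU = (2C + 2 + N − H − X) / 2, where X is the halogen count and O/S are ignored.
    = (2·7 + 2 + 0 − 6 − 0) / 2 = 10 / 2 = 5.

5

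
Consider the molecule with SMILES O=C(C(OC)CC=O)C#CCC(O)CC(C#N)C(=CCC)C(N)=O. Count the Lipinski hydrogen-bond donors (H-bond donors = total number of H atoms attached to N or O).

3

Donors: find every N or O and count the H atoms it carries.
  atom 1 (O): bond orders sum to 2 → 0 H
  atom 4 (O): bond orders sum to 2 → 0 H
  atom 8 (O): bond orders sum to 2 → 0 H
  atom 13 (O): bond orders sum to 1 → 1 H
  atom 17 (N): bond orders sum to 3 → 0 H
  atom 23 (N): bond orders sum to 1 → 2 H
  atom 24 (O): bond orders sum to 2 → 0 H
Lipinski HBD = 3.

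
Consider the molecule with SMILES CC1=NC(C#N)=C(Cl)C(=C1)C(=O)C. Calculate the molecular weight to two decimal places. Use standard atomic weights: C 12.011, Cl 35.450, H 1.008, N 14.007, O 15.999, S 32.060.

194.62 g/mol

First, the molecular formula is C9H7ClN2O (counting implicit H from valence).
  C: 9 × 12.011 = 108.099
  Cl: 1 × 35.450 = 35.450
  H: 7 × 1.008 = 7.056
  N: 2 × 14.007 = 28.014
  O: 1 × 15.999 = 15.999
Sum: 9×12.011 + 1×35.450 + 7×1.008 + 2×14.007 + 1×15.999 = 194.618 → 194.62 g/mol.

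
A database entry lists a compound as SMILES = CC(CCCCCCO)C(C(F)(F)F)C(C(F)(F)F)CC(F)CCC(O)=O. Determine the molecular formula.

C17H27F7O3

Walk through each heavy atom and fill implicit hydrogens from standard valence (C 4, N 3, O 2, S 2, halogen 1):
  atom 1: C, bond orders sum to 1 (valence 4) → 3 H
  atom 2: C, bond orders sum to 3 (valence 4) → 1 H
  atom 3: C, bond orders sum to 2 (valence 4) → 2 H
  atom 4: C, bond orders sum to 2 (valence 4) → 2 H
  atom 5: C, bond orders sum to 2 (valence 4) → 2 H
  atom 6: C, bond orders sum to 2 (valence 4) → 2 H
  atom 7: C, bond orders sum to 2 (valence 4) → 2 H
  atom 8: C, bond orders sum to 2 (valence 4) → 2 H
  atom 9: O, bond orders sum to 1 (valence 2) → 1 H
  atom 10: C, bond orders sum to 3 (valence 4) → 1 H
  atom 11: C, bond orders sum to 4 (valence 4) → 0 H
  atom 12: F (halogen, monovalent) → 0 H
  atom 13: F (halogen, monovalent) → 0 H
  atom 14: F (halogen, monovalent) → 0 H
  atom 15: C, bond orders sum to 3 (valence 4) → 1 H
  atom 16: C, bond orders sum to 4 (valence 4) → 0 H
  atom 17: F (halogen, monovalent) → 0 H
  atom 18: F (halogen, monovalent) → 0 H
  atom 19: F (halogen, monovalent) → 0 H
  atom 20: C, bond orders sum to 2 (valence 4) → 2 H
  atom 21: C, bond orders sum to 3 (valence 4) → 1 H
  atom 22: F (halogen, monovalent) → 0 H
  atom 23: C, bond orders sum to 2 (valence 4) → 2 H
  atom 24: C, bond orders sum to 2 (valence 4) → 2 H
  atom 25: C, bond orders sum to 4 (valence 4) → 0 H
  atom 26: O, bond orders sum to 1 (valence 2) → 1 H
  atom 27: O, bond orders sum to 2 (valence 2) → 0 H
Totals → C:17, H:27, F:7, O:3.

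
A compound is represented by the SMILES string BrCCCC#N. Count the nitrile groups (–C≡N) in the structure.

1

The nitrile motif appears at heavy-atom position 5 in the SMILES.
Nitrile count: 1.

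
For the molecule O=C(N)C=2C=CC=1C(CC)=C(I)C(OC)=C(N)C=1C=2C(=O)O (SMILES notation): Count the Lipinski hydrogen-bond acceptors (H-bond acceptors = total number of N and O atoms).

6

N atoms: 2; O atoms: 4.
Lipinski HBA = 2 + 4 = 6.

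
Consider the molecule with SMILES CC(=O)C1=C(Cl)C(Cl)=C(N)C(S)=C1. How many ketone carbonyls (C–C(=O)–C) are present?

1

The ketone motif appears at heavy-atom position 2 in the SMILES.
Other groups present: 1 primary amine, 1 thiol.
Ketone count: 1.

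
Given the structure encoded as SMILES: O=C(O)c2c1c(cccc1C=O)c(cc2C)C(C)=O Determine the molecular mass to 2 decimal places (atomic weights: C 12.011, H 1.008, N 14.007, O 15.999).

First, the molecular formula is C15H12O4 (counting implicit H from valence).
  C: 15 × 12.011 = 180.165
  H: 12 × 1.008 = 12.096
  O: 4 × 15.999 = 63.996
Sum: 15×12.011 + 12×1.008 + 4×15.999 = 256.257 → 256.26 g/mol.

256.26 g/mol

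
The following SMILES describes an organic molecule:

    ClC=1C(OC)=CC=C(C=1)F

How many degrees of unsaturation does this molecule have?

Degree of unsaturation = (number of rings) + (number of π bonds).
Ring closures in the SMILES: 1.
π bonds: 3 double bonds (each 1 DoU) → 3 DoU from unsaturation.
Total DoU = 1 + 3 = 4.

4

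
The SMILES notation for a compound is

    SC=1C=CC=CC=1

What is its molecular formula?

Walk through each heavy atom and fill implicit hydrogens from standard valence (C 4, N 3, O 2, S 2, halogen 1):
  atom 1: S, bond orders sum to 1 (valence 2) → 1 H
  atom 2: C, bond orders sum to 4 (valence 4) → 0 H
  atom 3: C, bond orders sum to 3 (valence 4) → 1 H
  atom 4: C, bond orders sum to 3 (valence 4) → 1 H
  atom 5: C, bond orders sum to 3 (valence 4) → 1 H
  atom 6: C, bond orders sum to 3 (valence 4) → 1 H
  atom 7: C, bond orders sum to 3 (valence 4) → 1 H
Totals → C:6, H:6, S:1.

C6H6S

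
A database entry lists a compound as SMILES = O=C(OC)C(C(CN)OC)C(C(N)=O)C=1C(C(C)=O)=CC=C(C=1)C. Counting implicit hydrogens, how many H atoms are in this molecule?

Walk through each heavy atom and fill implicit hydrogens from standard valence (C 4, N 3, O 2, S 2, halogen 1):
  atom 1: O, bond orders sum to 2 (valence 2) → 0 H
  atom 2: C, bond orders sum to 4 (valence 4) → 0 H
  atom 3: O, bond orders sum to 2 (valence 2) → 0 H
  atom 4: C, bond orders sum to 1 (valence 4) → 3 H
  atom 5: C, bond orders sum to 3 (valence 4) → 1 H
  atom 6: C, bond orders sum to 3 (valence 4) → 1 H
  atom 7: C, bond orders sum to 2 (valence 4) → 2 H
  atom 8: N, bond orders sum to 1 (valence 3) → 2 H
  atom 9: O, bond orders sum to 2 (valence 2) → 0 H
  atom 10: C, bond orders sum to 1 (valence 4) → 3 H
  atom 11: C, bond orders sum to 3 (valence 4) → 1 H
  atom 12: C, bond orders sum to 4 (valence 4) → 0 H
  atom 13: N, bond orders sum to 1 (valence 3) → 2 H
  atom 14: O, bond orders sum to 2 (valence 2) → 0 H
  atom 15: C, bond orders sum to 4 (valence 4) → 0 H
  atom 16: C, bond orders sum to 4 (valence 4) → 0 H
  atom 17: C, bond orders sum to 4 (valence 4) → 0 H
  atom 18: C, bond orders sum to 1 (valence 4) → 3 H
  atom 19: O, bond orders sum to 2 (valence 2) → 0 H
  atom 20: C, bond orders sum to 3 (valence 4) → 1 H
  atom 21: C, bond orders sum to 3 (valence 4) → 1 H
  atom 22: C, bond orders sum to 4 (valence 4) → 0 H
  atom 23: C, bond orders sum to 3 (valence 4) → 1 H
  atom 24: C, bond orders sum to 1 (valence 4) → 3 H
Total hydrogens: 24.

24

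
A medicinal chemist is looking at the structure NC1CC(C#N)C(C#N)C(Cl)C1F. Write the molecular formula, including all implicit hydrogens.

Walk through each heavy atom and fill implicit hydrogens from standard valence (C 4, N 3, O 2, S 2, halogen 1):
  atom 1: N, bond orders sum to 1 (valence 3) → 2 H
  atom 2: C, bond orders sum to 3 (valence 4) → 1 H
  atom 3: C, bond orders sum to 2 (valence 4) → 2 H
  atom 4: C, bond orders sum to 3 (valence 4) → 1 H
  atom 5: C, bond orders sum to 4 (valence 4) → 0 H
  atom 6: N, bond orders sum to 3 (valence 3) → 0 H
  atom 7: C, bond orders sum to 3 (valence 4) → 1 H
  atom 8: C, bond orders sum to 4 (valence 4) → 0 H
  atom 9: N, bond orders sum to 3 (valence 3) → 0 H
  atom 10: C, bond orders sum to 3 (valence 4) → 1 H
  atom 11: Cl (halogen, monovalent) → 0 H
  atom 12: C, bond orders sum to 3 (valence 4) → 1 H
  atom 13: F (halogen, monovalent) → 0 H
Totals → C:8, H:9, Cl:1, F:1, N:3.
In Hill order: C8H9ClFN3.

C8H9ClFN3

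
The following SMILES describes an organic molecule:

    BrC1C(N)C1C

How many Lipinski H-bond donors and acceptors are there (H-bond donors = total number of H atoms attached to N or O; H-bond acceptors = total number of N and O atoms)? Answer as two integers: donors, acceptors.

Donors: find every N or O and count the H atoms it carries.
  atom 4 (N): bond orders sum to 1 → 2 H
Lipinski HBD = 2.
Acceptors: N atoms = 1, O atoms = 0 → HBA = 1.

2, 1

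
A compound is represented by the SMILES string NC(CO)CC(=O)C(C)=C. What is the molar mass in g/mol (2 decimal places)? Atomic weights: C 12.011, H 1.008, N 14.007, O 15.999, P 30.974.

143.19 g/mol

First, the molecular formula is C7H13NO2 (counting implicit H from valence).
  C: 7 × 12.011 = 84.077
  H: 13 × 1.008 = 13.104
  N: 1 × 14.007 = 14.007
  O: 2 × 15.999 = 31.998
Sum: 7×12.011 + 13×1.008 + 1×14.007 + 2×15.999 = 143.186 → 143.19 g/mol.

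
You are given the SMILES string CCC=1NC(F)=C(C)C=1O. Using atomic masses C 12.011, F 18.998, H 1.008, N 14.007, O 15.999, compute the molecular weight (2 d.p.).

First, the molecular formula is C7H10FNO (counting implicit H from valence).
  C: 7 × 12.011 = 84.077
  F: 1 × 18.998 = 18.998
  H: 10 × 1.008 = 10.080
  N: 1 × 14.007 = 14.007
  O: 1 × 15.999 = 15.999
Sum: 7×12.011 + 1×18.998 + 10×1.008 + 1×14.007 + 1×15.999 = 143.161 → 143.16 g/mol.

143.16 g/mol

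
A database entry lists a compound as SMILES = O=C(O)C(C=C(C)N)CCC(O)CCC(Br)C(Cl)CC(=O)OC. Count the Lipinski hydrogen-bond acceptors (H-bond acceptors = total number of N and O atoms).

N atoms: 1; O atoms: 5.
Lipinski HBA = 1 + 5 = 6.

6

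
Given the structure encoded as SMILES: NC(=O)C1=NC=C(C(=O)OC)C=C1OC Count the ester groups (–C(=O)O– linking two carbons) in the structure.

1

The ester motif appears at heavy-atom position 8 in the SMILES.
Other groups present: 1 amide, 1 ether.
Ester count: 1.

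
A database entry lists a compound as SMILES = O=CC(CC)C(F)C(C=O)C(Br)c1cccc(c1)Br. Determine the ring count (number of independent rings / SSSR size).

In SMILES, each pair of matching ring-closure digits denotes one ring-closing bond; the number of such bonds equals the number of independent rings.
Ring-closure bonds here: 1.

1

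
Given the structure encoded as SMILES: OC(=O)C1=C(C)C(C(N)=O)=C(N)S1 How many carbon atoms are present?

Count every carbon token in the SMILES (each C, including those in ring-closure positions and inside branches).
Carbon count: 7.

7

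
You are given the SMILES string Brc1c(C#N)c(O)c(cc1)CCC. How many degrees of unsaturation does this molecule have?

Molecular formula: C10H10BrNO.
DoU = (2C + 2 + N − H − X) / 2, where X is the halogen count and O/S are ignored.
    = (2·10 + 2 + 1 − 10 − 1) / 2 = 12 / 2 = 6.

6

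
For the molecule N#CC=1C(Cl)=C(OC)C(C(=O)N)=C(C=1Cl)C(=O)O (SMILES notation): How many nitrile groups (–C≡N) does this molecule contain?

1

The nitrile motif appears at heavy-atom position 2 in the SMILES.
Other groups present: 1 amide, 1 carboxylic acid, 1 ether.
Nitrile count: 1.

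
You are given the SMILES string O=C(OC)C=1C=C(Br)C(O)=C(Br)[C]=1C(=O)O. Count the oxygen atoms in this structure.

5

Scan the SMILES for O atoms (remember two-letter symbols like Cl and Br are single atoms).
Oxygen count: 5.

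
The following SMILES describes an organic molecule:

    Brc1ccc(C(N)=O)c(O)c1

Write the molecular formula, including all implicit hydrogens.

Walk through each heavy atom and fill implicit hydrogens from standard valence (C 4, N 3, O 2, S 2, halogen 1); for lowercase aromatic atoms, an aromatic c carries 1 H when it has two neighbours and 0 H with three, and aromatic n carries 0 H:
  atom 1: Br (halogen, monovalent) → 0 H
  atom 2: aromatic c, 3 neighbours → 0 H
  atom 3: aromatic c, 2 neighbours → 1 H
  atom 4: aromatic c, 2 neighbours → 1 H
  atom 5: aromatic c, 3 neighbours → 0 H
  atom 6: C, bond orders sum to 4 (valence 4) → 0 H
  atom 7: N, bond orders sum to 1 (valence 3) → 2 H
  atom 8: O, bond orders sum to 2 (valence 2) → 0 H
  atom 9: aromatic c, 3 neighbours → 0 H
  atom 10: O, bond orders sum to 1 (valence 2) → 1 H
  atom 11: aromatic c, 2 neighbours → 1 H
Totals → C:7, H:6, Br:1, N:1, O:2.

C7H6BrNO2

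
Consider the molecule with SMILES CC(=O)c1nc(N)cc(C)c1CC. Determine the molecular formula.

C10H14N2O

Walk through each heavy atom and fill implicit hydrogens from standard valence (C 4, N 3, O 2, S 2, halogen 1); for lowercase aromatic atoms, an aromatic c carries 1 H when it has two neighbours and 0 H with three, and aromatic n carries 0 H:
  atom 1: C, bond orders sum to 1 (valence 4) → 3 H
  atom 2: C, bond orders sum to 4 (valence 4) → 0 H
  atom 3: O, bond orders sum to 2 (valence 2) → 0 H
  atom 4: aromatic c, 3 neighbours → 0 H
  atom 5: aromatic n, 2 neighbours → 0 H
  atom 6: aromatic c, 3 neighbours → 0 H
  atom 7: N, bond orders sum to 1 (valence 3) → 2 H
  atom 8: aromatic c, 2 neighbours → 1 H
  atom 9: aromatic c, 3 neighbours → 0 H
  atom 10: C, bond orders sum to 1 (valence 4) → 3 H
  atom 11: aromatic c, 3 neighbours → 0 H
  atom 12: C, bond orders sum to 2 (valence 4) → 2 H
  atom 13: C, bond orders sum to 1 (valence 4) → 3 H
Totals → C:10, H:14, N:2, O:1.
In Hill order: C10H14N2O.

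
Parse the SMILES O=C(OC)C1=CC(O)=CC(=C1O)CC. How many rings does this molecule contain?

In SMILES, each pair of matching ring-closure digits denotes one ring-closing bond; the number of such bonds equals the number of independent rings.
Ring-closure bonds here: 1.

1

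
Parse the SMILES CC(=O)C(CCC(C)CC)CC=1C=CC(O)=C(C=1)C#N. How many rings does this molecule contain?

1

In SMILES, each pair of matching ring-closure digits denotes one ring-closing bond; the number of such bonds equals the number of independent rings.
Ring-closure bonds here: 1.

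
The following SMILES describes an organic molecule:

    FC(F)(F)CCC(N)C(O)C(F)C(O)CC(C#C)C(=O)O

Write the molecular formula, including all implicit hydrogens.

C12H17F4NO4

Walk through each heavy atom and fill implicit hydrogens from standard valence (C 4, N 3, O 2, S 2, halogen 1):
  atom 1: F (halogen, monovalent) → 0 H
  atom 2: C, bond orders sum to 4 (valence 4) → 0 H
  atom 3: F (halogen, monovalent) → 0 H
  atom 4: F (halogen, monovalent) → 0 H
  atom 5: C, bond orders sum to 2 (valence 4) → 2 H
  atom 6: C, bond orders sum to 2 (valence 4) → 2 H
  atom 7: C, bond orders sum to 3 (valence 4) → 1 H
  atom 8: N, bond orders sum to 1 (valence 3) → 2 H
  atom 9: C, bond orders sum to 3 (valence 4) → 1 H
  atom 10: O, bond orders sum to 1 (valence 2) → 1 H
  atom 11: C, bond orders sum to 3 (valence 4) → 1 H
  atom 12: F (halogen, monovalent) → 0 H
  atom 13: C, bond orders sum to 3 (valence 4) → 1 H
  atom 14: O, bond orders sum to 1 (valence 2) → 1 H
  atom 15: C, bond orders sum to 2 (valence 4) → 2 H
  atom 16: C, bond orders sum to 3 (valence 4) → 1 H
  atom 17: C, bond orders sum to 4 (valence 4) → 0 H
  atom 18: C, bond orders sum to 3 (valence 4) → 1 H
  atom 19: C, bond orders sum to 4 (valence 4) → 0 H
  atom 20: O, bond orders sum to 2 (valence 2) → 0 H
  atom 21: O, bond orders sum to 1 (valence 2) → 1 H
Totals → C:12, H:17, F:4, N:1, O:4.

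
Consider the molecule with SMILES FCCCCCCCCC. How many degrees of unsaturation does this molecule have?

Molecular formula: C9H19F.
DoU = (2C + 2 + N − H − X) / 2, where X is the halogen count and O/S are ignored.
    = (2·9 + 2 + 0 − 19 − 1) / 2 = 0 / 2 = 0.

0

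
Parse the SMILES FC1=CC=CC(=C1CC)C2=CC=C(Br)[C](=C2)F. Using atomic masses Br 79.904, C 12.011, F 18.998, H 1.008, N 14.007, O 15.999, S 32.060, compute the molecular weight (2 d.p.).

First, the molecular formula is C14H11BrF2 (counting implicit H from valence).
  Br: 1 × 79.904 = 79.904
  C: 14 × 12.011 = 168.154
  F: 2 × 18.998 = 37.996
  H: 11 × 1.008 = 11.088
Sum: 1×79.904 + 14×12.011 + 2×18.998 + 11×1.008 = 297.142 → 297.14 g/mol.

297.14 g/mol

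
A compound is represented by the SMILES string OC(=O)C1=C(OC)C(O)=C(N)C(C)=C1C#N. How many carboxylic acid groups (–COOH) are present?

1

The carboxylic acid motif appears at heavy-atom position 2 in the SMILES.
Other groups present: 1 ether, 1 hydroxyl, 1 nitrile, 1 primary amine.
Carboxylic acid count: 1.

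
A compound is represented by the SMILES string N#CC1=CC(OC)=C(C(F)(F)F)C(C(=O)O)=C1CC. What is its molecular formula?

Walk through each heavy atom and fill implicit hydrogens from standard valence (C 4, N 3, O 2, S 2, halogen 1):
  atom 1: N, bond orders sum to 3 (valence 3) → 0 H
  atom 2: C, bond orders sum to 4 (valence 4) → 0 H
  atom 3: C, bond orders sum to 4 (valence 4) → 0 H
  atom 4: C, bond orders sum to 3 (valence 4) → 1 H
  atom 5: C, bond orders sum to 4 (valence 4) → 0 H
  atom 6: O, bond orders sum to 2 (valence 2) → 0 H
  atom 7: C, bond orders sum to 1 (valence 4) → 3 H
  atom 8: C, bond orders sum to 4 (valence 4) → 0 H
  atom 9: C, bond orders sum to 4 (valence 4) → 0 H
  atom 10: F (halogen, monovalent) → 0 H
  atom 11: F (halogen, monovalent) → 0 H
  atom 12: F (halogen, monovalent) → 0 H
  atom 13: C, bond orders sum to 4 (valence 4) → 0 H
  atom 14: C, bond orders sum to 4 (valence 4) → 0 H
  atom 15: O, bond orders sum to 2 (valence 2) → 0 H
  atom 16: O, bond orders sum to 1 (valence 2) → 1 H
  atom 17: C, bond orders sum to 4 (valence 4) → 0 H
  atom 18: C, bond orders sum to 2 (valence 4) → 2 H
  atom 19: C, bond orders sum to 1 (valence 4) → 3 H
Totals → C:12, H:10, F:3, N:1, O:3.

C12H10F3NO3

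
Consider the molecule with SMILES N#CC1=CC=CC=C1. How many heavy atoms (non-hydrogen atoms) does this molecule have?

8

Every atom symbol written in the SMILES (organic subset) is one heavy atom; implicit H are not written.
Heavy atoms by element → C:7, N:1.
Total: 8.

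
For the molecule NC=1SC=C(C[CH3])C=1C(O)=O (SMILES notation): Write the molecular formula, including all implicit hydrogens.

C7H9NO2S

Walk through each heavy atom and fill implicit hydrogens from standard valence (C 4, N 3, O 2, S 2, halogen 1):
  atom 1: N, bond orders sum to 1 (valence 3) → 2 H
  atom 2: C, bond orders sum to 4 (valence 4) → 0 H
  atom 3: S, bond orders sum to 2 (valence 2) → 0 H
  atom 4: C, bond orders sum to 3 (valence 4) → 1 H
  atom 5: C, bond orders sum to 4 (valence 4) → 0 H
  atom 6: C, bond orders sum to 2 (valence 4) → 2 H
  atom 7: C with explicit H count 3
  atom 8: C, bond orders sum to 4 (valence 4) → 0 H
  atom 9: C, bond orders sum to 4 (valence 4) → 0 H
  atom 10: O, bond orders sum to 1 (valence 2) → 1 H
  atom 11: O, bond orders sum to 2 (valence 2) → 0 H
Totals → C:7, H:9, N:1, O:2, S:1.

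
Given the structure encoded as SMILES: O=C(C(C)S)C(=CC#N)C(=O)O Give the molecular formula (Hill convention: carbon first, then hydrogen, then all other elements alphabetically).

Walk through each heavy atom and fill implicit hydrogens from standard valence (C 4, N 3, O 2, S 2, halogen 1):
  atom 1: O, bond orders sum to 2 (valence 2) → 0 H
  atom 2: C, bond orders sum to 4 (valence 4) → 0 H
  atom 3: C, bond orders sum to 3 (valence 4) → 1 H
  atom 4: C, bond orders sum to 1 (valence 4) → 3 H
  atom 5: S, bond orders sum to 1 (valence 2) → 1 H
  atom 6: C, bond orders sum to 4 (valence 4) → 0 H
  atom 7: C, bond orders sum to 3 (valence 4) → 1 H
  atom 8: C, bond orders sum to 4 (valence 4) → 0 H
  atom 9: N, bond orders sum to 3 (valence 3) → 0 H
  atom 10: C, bond orders sum to 4 (valence 4) → 0 H
  atom 11: O, bond orders sum to 2 (valence 2) → 0 H
  atom 12: O, bond orders sum to 1 (valence 2) → 1 H
Totals → C:7, H:7, N:1, O:3, S:1.
In Hill order: C7H7NO3S.

C7H7NO3S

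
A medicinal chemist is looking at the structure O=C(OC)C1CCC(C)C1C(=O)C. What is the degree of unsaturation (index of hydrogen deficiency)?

Molecular formula: C10H16O3.
DoU = (2C + 2 + N − H − X) / 2, where X is the halogen count and O/S are ignored.
    = (2·10 + 2 + 0 − 16 − 0) / 2 = 6 / 2 = 3.

3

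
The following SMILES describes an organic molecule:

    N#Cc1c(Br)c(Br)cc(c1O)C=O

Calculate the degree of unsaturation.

Molecular formula: C8H3Br2NO2.
DoU = (2C + 2 + N − H − X) / 2, where X is the halogen count and O/S are ignored.
    = (2·8 + 2 + 1 − 3 − 2) / 2 = 14 / 2 = 7.

7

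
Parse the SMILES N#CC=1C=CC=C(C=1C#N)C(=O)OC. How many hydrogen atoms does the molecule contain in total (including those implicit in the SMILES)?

Walk through each heavy atom and fill implicit hydrogens from standard valence (C 4, N 3, O 2, S 2, halogen 1):
  atom 1: N, bond orders sum to 3 (valence 3) → 0 H
  atom 2: C, bond orders sum to 4 (valence 4) → 0 H
  atom 3: C, bond orders sum to 4 (valence 4) → 0 H
  atom 4: C, bond orders sum to 3 (valence 4) → 1 H
  atom 5: C, bond orders sum to 3 (valence 4) → 1 H
  atom 6: C, bond orders sum to 3 (valence 4) → 1 H
  atom 7: C, bond orders sum to 4 (valence 4) → 0 H
  atom 8: C, bond orders sum to 4 (valence 4) → 0 H
  atom 9: C, bond orders sum to 4 (valence 4) → 0 H
  atom 10: N, bond orders sum to 3 (valence 3) → 0 H
  atom 11: C, bond orders sum to 4 (valence 4) → 0 H
  atom 12: O, bond orders sum to 2 (valence 2) → 0 H
  atom 13: O, bond orders sum to 2 (valence 2) → 0 H
  atom 14: C, bond orders sum to 1 (valence 4) → 3 H
Total hydrogens: 6.

6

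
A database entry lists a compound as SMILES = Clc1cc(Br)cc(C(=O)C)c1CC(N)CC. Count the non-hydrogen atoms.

Every atom symbol written in the SMILES (organic subset) is one heavy atom; implicit H are not written.
Heavy atoms by element → Br:1, C:12, Cl:1, N:1, O:1.
Total: 16.

16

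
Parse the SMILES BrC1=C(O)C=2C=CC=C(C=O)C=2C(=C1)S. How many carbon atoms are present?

11

Count every carbon token in the SMILES (each C, including those in ring-closure positions and inside branches).
Carbon count: 11.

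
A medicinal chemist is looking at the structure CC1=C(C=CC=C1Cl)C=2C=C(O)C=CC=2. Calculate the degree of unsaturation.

Degree of unsaturation = (number of rings) + (number of π bonds).
Ring closures in the SMILES: 2.
π bonds: 6 double bonds (each 1 DoU) → 6 DoU from unsaturation.
Total DoU = 2 + 6 = 8.

8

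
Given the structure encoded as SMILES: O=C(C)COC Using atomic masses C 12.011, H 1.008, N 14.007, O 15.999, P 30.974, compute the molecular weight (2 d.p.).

First, the molecular formula is C4H8O2 (counting implicit H from valence).
  C: 4 × 12.011 = 48.044
  H: 8 × 1.008 = 8.064
  O: 2 × 15.999 = 31.998
Sum: 4×12.011 + 8×1.008 + 2×15.999 = 88.106 → 88.11 g/mol.

88.11 g/mol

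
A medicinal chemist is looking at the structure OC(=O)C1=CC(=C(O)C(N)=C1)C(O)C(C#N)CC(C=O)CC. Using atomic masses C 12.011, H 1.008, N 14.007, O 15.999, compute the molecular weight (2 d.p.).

First, the molecular formula is C15H18N2O5 (counting implicit H from valence).
  C: 15 × 12.011 = 180.165
  H: 18 × 1.008 = 18.144
  N: 2 × 14.007 = 28.014
  O: 5 × 15.999 = 79.995
Sum: 15×12.011 + 18×1.008 + 2×14.007 + 5×15.999 = 306.318 → 306.32 g/mol.

306.32 g/mol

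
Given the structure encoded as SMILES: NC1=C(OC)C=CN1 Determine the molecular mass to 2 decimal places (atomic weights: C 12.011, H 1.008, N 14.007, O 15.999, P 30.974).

112.13 g/mol

First, the molecular formula is C5H8N2O (counting implicit H from valence).
  C: 5 × 12.011 = 60.055
  H: 8 × 1.008 = 8.064
  N: 2 × 14.007 = 28.014
  O: 1 × 15.999 = 15.999
Sum: 5×12.011 + 8×1.008 + 2×14.007 + 1×15.999 = 112.132 → 112.13 g/mol.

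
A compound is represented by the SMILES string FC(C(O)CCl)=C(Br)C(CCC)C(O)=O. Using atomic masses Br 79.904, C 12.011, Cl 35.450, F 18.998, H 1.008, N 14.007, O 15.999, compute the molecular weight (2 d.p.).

303.55 g/mol

First, the molecular formula is C9H13BrClFO3 (counting implicit H from valence).
  Br: 1 × 79.904 = 79.904
  C: 9 × 12.011 = 108.099
  Cl: 1 × 35.450 = 35.450
  F: 1 × 18.998 = 18.998
  H: 13 × 1.008 = 13.104
  O: 3 × 15.999 = 47.997
Sum: 1×79.904 + 9×12.011 + 1×35.450 + 1×18.998 + 13×1.008 + 3×15.999 = 303.552 → 303.55 g/mol.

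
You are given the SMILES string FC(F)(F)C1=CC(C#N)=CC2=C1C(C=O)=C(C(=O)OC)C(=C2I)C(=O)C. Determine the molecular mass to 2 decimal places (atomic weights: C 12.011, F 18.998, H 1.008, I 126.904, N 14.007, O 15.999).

First, the molecular formula is C17H9F3INO4 (counting implicit H from valence).
  C: 17 × 12.011 = 204.187
  F: 3 × 18.998 = 56.994
  H: 9 × 1.008 = 9.072
  I: 1 × 126.904 = 126.904
  N: 1 × 14.007 = 14.007
  O: 4 × 15.999 = 63.996
Sum: 17×12.011 + 3×18.998 + 9×1.008 + 1×126.904 + 1×14.007 + 4×15.999 = 475.160 → 475.16 g/mol.

475.16 g/mol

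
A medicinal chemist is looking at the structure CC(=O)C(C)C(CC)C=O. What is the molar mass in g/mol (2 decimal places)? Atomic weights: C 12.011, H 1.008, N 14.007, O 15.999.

142.20 g/mol

First, the molecular formula is C8H14O2 (counting implicit H from valence).
  C: 8 × 12.011 = 96.088
  H: 14 × 1.008 = 14.112
  O: 2 × 15.999 = 31.998
Sum: 8×12.011 + 14×1.008 + 2×15.999 = 142.198 → 142.20 g/mol.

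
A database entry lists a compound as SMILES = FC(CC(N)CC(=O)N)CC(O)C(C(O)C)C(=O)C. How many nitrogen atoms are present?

Scan the SMILES for N atoms (remember two-letter symbols like Cl and Br are single atoms).
Nitrogen count: 2.

2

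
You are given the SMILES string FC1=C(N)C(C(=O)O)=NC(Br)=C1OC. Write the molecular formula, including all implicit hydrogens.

C7H6BrFN2O3

Walk through each heavy atom and fill implicit hydrogens from standard valence (C 4, N 3, O 2, S 2, halogen 1):
  atom 1: F (halogen, monovalent) → 0 H
  atom 2: C, bond orders sum to 4 (valence 4) → 0 H
  atom 3: C, bond orders sum to 4 (valence 4) → 0 H
  atom 4: N, bond orders sum to 1 (valence 3) → 2 H
  atom 5: C, bond orders sum to 4 (valence 4) → 0 H
  atom 6: C, bond orders sum to 4 (valence 4) → 0 H
  atom 7: O, bond orders sum to 2 (valence 2) → 0 H
  atom 8: O, bond orders sum to 1 (valence 2) → 1 H
  atom 9: N, bond orders sum to 3 (valence 3) → 0 H
  atom 10: C, bond orders sum to 4 (valence 4) → 0 H
  atom 11: Br (halogen, monovalent) → 0 H
  atom 12: C, bond orders sum to 4 (valence 4) → 0 H
  atom 13: O, bond orders sum to 2 (valence 2) → 0 H
  atom 14: C, bond orders sum to 1 (valence 4) → 3 H
Totals → C:7, H:6, Br:1, F:1, N:2, O:3.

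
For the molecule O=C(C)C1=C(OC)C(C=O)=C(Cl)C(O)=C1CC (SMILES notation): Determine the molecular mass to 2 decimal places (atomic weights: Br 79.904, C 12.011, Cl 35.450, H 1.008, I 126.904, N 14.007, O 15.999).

First, the molecular formula is C12H13ClO4 (counting implicit H from valence).
  C: 12 × 12.011 = 144.132
  Cl: 1 × 35.450 = 35.450
  H: 13 × 1.008 = 13.104
  O: 4 × 15.999 = 63.996
Sum: 12×12.011 + 1×35.450 + 13×1.008 + 4×15.999 = 256.682 → 256.68 g/mol.

256.68 g/mol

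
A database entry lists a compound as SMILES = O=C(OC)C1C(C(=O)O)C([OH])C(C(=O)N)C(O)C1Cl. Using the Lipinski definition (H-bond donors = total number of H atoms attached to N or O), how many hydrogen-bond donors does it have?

5

Donors: find every N or O and count the H atoms it carries.
  atom 1 (O): bond orders sum to 2 → 0 H
  atom 3 (O): bond orders sum to 2 → 0 H
  atom 8 (O): bond orders sum to 2 → 0 H
  atom 9 (O): bond orders sum to 1 → 1 H
  atom 11 (O): bond orders sum to 1 → 1 H
  atom 14 (O): bond orders sum to 2 → 0 H
  atom 15 (N): bond orders sum to 1 → 2 H
  atom 17 (O): bond orders sum to 1 → 1 H
Lipinski HBD = 5.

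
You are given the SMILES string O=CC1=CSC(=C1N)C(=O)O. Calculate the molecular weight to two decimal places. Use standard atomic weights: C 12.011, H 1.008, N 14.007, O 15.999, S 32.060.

First, the molecular formula is C6H5NO3S (counting implicit H from valence).
  C: 6 × 12.011 = 72.066
  H: 5 × 1.008 = 5.040
  N: 1 × 14.007 = 14.007
  O: 3 × 15.999 = 47.997
  S: 1 × 32.060 = 32.060
Sum: 6×12.011 + 5×1.008 + 1×14.007 + 3×15.999 + 1×32.060 = 171.170 → 171.17 g/mol.

171.17 g/mol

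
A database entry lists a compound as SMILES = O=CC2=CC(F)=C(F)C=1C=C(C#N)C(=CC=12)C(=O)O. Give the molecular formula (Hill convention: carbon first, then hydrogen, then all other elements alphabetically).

C13H5F2NO3

Walk through each heavy atom and fill implicit hydrogens from standard valence (C 4, N 3, O 2, S 2, halogen 1):
  atom 1: O, bond orders sum to 2 (valence 2) → 0 H
  atom 2: C, bond orders sum to 3 (valence 4) → 1 H
  atom 3: C, bond orders sum to 4 (valence 4) → 0 H
  atom 4: C, bond orders sum to 3 (valence 4) → 1 H
  atom 5: C, bond orders sum to 4 (valence 4) → 0 H
  atom 6: F (halogen, monovalent) → 0 H
  atom 7: C, bond orders sum to 4 (valence 4) → 0 H
  atom 8: F (halogen, monovalent) → 0 H
  atom 9: C, bond orders sum to 4 (valence 4) → 0 H
  atom 10: C, bond orders sum to 3 (valence 4) → 1 H
  atom 11: C, bond orders sum to 4 (valence 4) → 0 H
  atom 12: C, bond orders sum to 4 (valence 4) → 0 H
  atom 13: N, bond orders sum to 3 (valence 3) → 0 H
  atom 14: C, bond orders sum to 4 (valence 4) → 0 H
  atom 15: C, bond orders sum to 3 (valence 4) → 1 H
  atom 16: C, bond orders sum to 4 (valence 4) → 0 H
  atom 17: C, bond orders sum to 4 (valence 4) → 0 H
  atom 18: O, bond orders sum to 2 (valence 2) → 0 H
  atom 19: O, bond orders sum to 1 (valence 2) → 1 H
Totals → C:13, H:5, F:2, N:1, O:3.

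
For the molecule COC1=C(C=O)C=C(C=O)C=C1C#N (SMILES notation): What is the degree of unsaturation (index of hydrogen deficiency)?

8

Degree of unsaturation = (number of rings) + (number of π bonds).
Ring closures in the SMILES: 1.
π bonds: 5 double bonds (each 1 DoU), 1 triple bond (each 2 DoU) → 7 DoU from unsaturation.
Total DoU = 1 + 7 = 8.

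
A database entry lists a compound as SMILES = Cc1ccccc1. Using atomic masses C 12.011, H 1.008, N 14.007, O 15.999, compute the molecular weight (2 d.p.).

First, the molecular formula is C7H8 (counting implicit H from valence).
  C: 7 × 12.011 = 84.077
  H: 8 × 1.008 = 8.064
Sum: 7×12.011 + 8×1.008 = 92.141 → 92.14 g/mol.

92.14 g/mol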